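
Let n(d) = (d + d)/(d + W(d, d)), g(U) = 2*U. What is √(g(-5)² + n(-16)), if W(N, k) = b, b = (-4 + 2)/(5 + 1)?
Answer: 2*√1249/7 ≈ 10.097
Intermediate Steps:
b = -⅓ (b = -2/6 = -2*⅙ = -⅓ ≈ -0.33333)
W(N, k) = -⅓
n(d) = 2*d/(-⅓ + d) (n(d) = (d + d)/(d - ⅓) = (2*d)/(-⅓ + d) = 2*d/(-⅓ + d))
√(g(-5)² + n(-16)) = √((2*(-5))² + 6*(-16)/(-1 + 3*(-16))) = √((-10)² + 6*(-16)/(-1 - 48)) = √(100 + 6*(-16)/(-49)) = √(100 + 6*(-16)*(-1/49)) = √(100 + 96/49) = √(4996/49) = 2*√1249/7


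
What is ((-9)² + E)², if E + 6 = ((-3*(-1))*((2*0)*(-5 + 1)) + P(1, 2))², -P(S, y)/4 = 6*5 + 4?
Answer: 344882041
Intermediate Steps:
P(S, y) = -136 (P(S, y) = -4*(6*5 + 4) = -4*(30 + 4) = -4*34 = -136)
E = 18490 (E = -6 + ((-3*(-1))*((2*0)*(-5 + 1)) - 136)² = -6 + (3*(0*(-4)) - 136)² = -6 + (3*0 - 136)² = -6 + (0 - 136)² = -6 + (-136)² = -6 + 18496 = 18490)
((-9)² + E)² = ((-9)² + 18490)² = (81 + 18490)² = 18571² = 344882041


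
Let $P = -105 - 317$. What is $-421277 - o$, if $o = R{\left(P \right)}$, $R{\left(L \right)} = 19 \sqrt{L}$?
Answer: $-421277 - 19 i \sqrt{422} \approx -4.2128 \cdot 10^{5} - 390.31 i$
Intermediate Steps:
$P = -422$
$o = 19 i \sqrt{422}$ ($o = 19 \sqrt{-422} = 19 i \sqrt{422} \approx 390.31 i$)
$-421277 - o = -421277 - 19 i \sqrt{422}$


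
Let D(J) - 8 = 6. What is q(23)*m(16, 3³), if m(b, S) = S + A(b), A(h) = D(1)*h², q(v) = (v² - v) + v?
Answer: 1910219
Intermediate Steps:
D(J) = 14 (D(J) = 8 + 6 = 14)
q(v) = v²
A(h) = 14*h²
m(b, S) = S + 14*b²
q(23)*m(16, 3³) = 23²*(3³ + 14*16²) = 529*(27 + 14*256) = 529*(27 + 3584) = 529*3611 = 1910219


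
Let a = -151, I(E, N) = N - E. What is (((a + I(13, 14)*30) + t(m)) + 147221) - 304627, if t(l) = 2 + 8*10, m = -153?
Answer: -157445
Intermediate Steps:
t(l) = 82 (t(l) = 2 + 80 = 82)
(((a + I(13, 14)*30) + t(m)) + 147221) - 304627 = (((-151 + (14 - 1*13)*30) + 82) + 147221) - 304627 = (((-151 + (14 - 13)*30) + 82) + 147221) - 304627 = (((-151 + 1*30) + 82) + 147221) - 304627 = (((-151 + 30) + 82) + 147221) - 304627 = ((-121 + 82) + 147221) - 304627 = (-39 + 147221) - 304627 = 147182 - 304627 = -157445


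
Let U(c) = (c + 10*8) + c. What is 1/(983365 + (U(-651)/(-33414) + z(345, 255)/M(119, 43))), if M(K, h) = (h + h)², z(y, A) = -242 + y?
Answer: 123564972/121509474930557 ≈ 1.0169e-6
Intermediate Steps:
M(K, h) = 4*h² (M(K, h) = (2*h)² = 4*h²)
U(c) = 80 + 2*c (U(c) = (c + 80) + c = (80 + c) + c = 80 + 2*c)
1/(983365 + (U(-651)/(-33414) + z(345, 255)/M(119, 43))) = 1/(983365 + ((80 + 2*(-651))/(-33414) + (-242 + 345)/((4*43²)))) = 1/(983365 + ((80 - 1302)*(-1/33414) + 103/((4*1849)))) = 1/(983365 + (-1222*(-1/33414) + 103/7396)) = 1/(983365 + (611/16707 + 103*(1/7396))) = 1/(983365 + (611/16707 + 103/7396)) = 1/(983365 + 6239777/123564972) = 1/(121509474930557/123564972) = 123564972/121509474930557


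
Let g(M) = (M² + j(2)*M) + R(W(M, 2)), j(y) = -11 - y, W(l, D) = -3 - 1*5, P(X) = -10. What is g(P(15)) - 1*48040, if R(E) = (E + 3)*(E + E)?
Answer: -47730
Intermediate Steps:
W(l, D) = -8 (W(l, D) = -3 - 5 = -8)
R(E) = 2*E*(3 + E) (R(E) = (3 + E)*(2*E) = 2*E*(3 + E))
g(M) = 80 + M² - 13*M (g(M) = (M² + (-11 - 1*2)*M) + 2*(-8)*(3 - 8) = (M² + (-11 - 2)*M) + 2*(-8)*(-5) = (M² - 13*M) + 80 = 80 + M² - 13*M)
g(P(15)) - 1*48040 = (80 + (-10)² - 13*(-10)) - 1*48040 = (80 + 100 + 130) - 48040 = 310 - 48040 = -47730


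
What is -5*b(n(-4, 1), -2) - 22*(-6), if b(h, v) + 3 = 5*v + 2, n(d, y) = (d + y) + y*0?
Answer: 187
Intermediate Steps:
n(d, y) = d + y (n(d, y) = (d + y) + 0 = d + y)
b(h, v) = -1 + 5*v (b(h, v) = -3 + (5*v + 2) = -3 + (2 + 5*v) = -1 + 5*v)
-5*b(n(-4, 1), -2) - 22*(-6) = -5*(-1 + 5*(-2)) - 22*(-6) = -5*(-1 - 10) + 132 = -5*(-11) + 132 = 55 + 132 = 187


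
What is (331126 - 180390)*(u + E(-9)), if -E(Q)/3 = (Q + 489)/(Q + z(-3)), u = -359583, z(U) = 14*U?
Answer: -921363399216/17 ≈ -5.4198e+10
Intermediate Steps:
E(Q) = -3*(489 + Q)/(-42 + Q) (E(Q) = -3*(Q + 489)/(Q + 14*(-3)) = -3*(489 + Q)/(Q - 42) = -3*(489 + Q)/(-42 + Q))
(331126 - 180390)*(u + E(-9)) = (331126 - 180390)*(-359583 + 3*(-489 - 1*(-9))/(-42 - 9)) = 150736*(-359583 + 3*(-489 + 9)/(-51)) = 150736*(-359583 + 3*(-1/51)*(-480)) = 150736*(-359583 + 480/17) = 150736*(-6112431/17) = -921363399216/17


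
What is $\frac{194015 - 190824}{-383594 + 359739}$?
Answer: $- \frac{3191}{23855} \approx -0.13377$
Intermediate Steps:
$\frac{194015 - 190824}{-383594 + 359739} = \frac{3191}{-23855} = 3191 \left(- \frac{1}{23855}\right) = - \frac{3191}{23855}$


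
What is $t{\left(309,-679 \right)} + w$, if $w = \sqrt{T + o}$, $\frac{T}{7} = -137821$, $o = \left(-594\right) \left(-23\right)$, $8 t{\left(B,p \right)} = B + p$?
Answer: $- \frac{185}{4} + i \sqrt{951085} \approx -46.25 + 975.24 i$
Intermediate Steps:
$t{\left(B,p \right)} = \frac{B}{8} + \frac{p}{8}$ ($t{\left(B,p \right)} = \frac{B + p}{8} = \frac{B}{8} + \frac{p}{8}$)
$o = 13662$
$T = -964747$ ($T = 7 \left(-137821\right) = -964747$)
$w = i \sqrt{951085}$ ($w = \sqrt{-964747 + 13662} = \sqrt{-951085} = i \sqrt{951085} \approx 975.24 i$)
$t{\left(309,-679 \right)} + w = \left(\frac{1}{8} \cdot 309 + \frac{1}{8} \left(-679\right)\right) + i \sqrt{951085} = \left(\frac{309}{8} - \frac{679}{8}\right) + i \sqrt{951085} = - \frac{185}{4} + i \sqrt{951085}$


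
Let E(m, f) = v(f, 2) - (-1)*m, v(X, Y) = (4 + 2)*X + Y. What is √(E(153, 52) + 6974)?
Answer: √7441 ≈ 86.261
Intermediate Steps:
v(X, Y) = Y + 6*X (v(X, Y) = 6*X + Y = Y + 6*X)
E(m, f) = 2 + m + 6*f (E(m, f) = (2 + 6*f) - (-1)*m = (2 + 6*f) + m = 2 + m + 6*f)
√(E(153, 52) + 6974) = √((2 + 153 + 6*52) + 6974) = √((2 + 153 + 312) + 6974) = √(467 + 6974) = √7441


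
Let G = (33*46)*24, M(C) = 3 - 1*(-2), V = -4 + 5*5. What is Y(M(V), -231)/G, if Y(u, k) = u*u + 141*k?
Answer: -16273/18216 ≈ -0.89334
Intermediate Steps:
V = 21 (V = -4 + 25 = 21)
M(C) = 5 (M(C) = 3 + 2 = 5)
G = 36432 (G = 1518*24 = 36432)
Y(u, k) = u² + 141*k
Y(M(V), -231)/G = (5² + 141*(-231))/36432 = (25 - 32571)*(1/36432) = -32546*1/36432 = -16273/18216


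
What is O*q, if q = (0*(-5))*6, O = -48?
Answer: 0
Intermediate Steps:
q = 0 (q = 0*6 = 0)
O*q = -48*0 = 0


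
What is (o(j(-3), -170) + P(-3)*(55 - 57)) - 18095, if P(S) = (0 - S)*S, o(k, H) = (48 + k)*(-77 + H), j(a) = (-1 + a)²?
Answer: -33885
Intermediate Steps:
o(k, H) = (-77 + H)*(48 + k)
P(S) = -S² (P(S) = (-S)*S = -S²)
(o(j(-3), -170) + P(-3)*(55 - 57)) - 18095 = ((-3696 - 77*(-1 - 3)² + 48*(-170) - 170*(-1 - 3)²) + (-1*(-3)²)*(55 - 57)) - 18095 = ((-3696 - 77*(-4)² - 8160 - 170*(-4)²) - 1*9*(-2)) - 18095 = ((-3696 - 77*16 - 8160 - 170*16) - 9*(-2)) - 18095 = ((-3696 - 1232 - 8160 - 2720) + 18) - 18095 = (-15808 + 18) - 18095 = -15790 - 18095 = -33885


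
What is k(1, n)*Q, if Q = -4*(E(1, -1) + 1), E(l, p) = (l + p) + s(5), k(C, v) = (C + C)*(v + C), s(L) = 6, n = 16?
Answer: -952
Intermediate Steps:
k(C, v) = 2*C*(C + v) (k(C, v) = (2*C)*(C + v) = 2*C*(C + v))
E(l, p) = 6 + l + p (E(l, p) = (l + p) + 6 = 6 + l + p)
Q = -28 (Q = -4*((6 + 1 - 1) + 1) = -4*(6 + 1) = -4*7 = -28)
k(1, n)*Q = (2*1*(1 + 16))*(-28) = (2*1*17)*(-28) = 34*(-28) = -952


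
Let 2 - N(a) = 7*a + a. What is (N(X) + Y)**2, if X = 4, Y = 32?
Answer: 4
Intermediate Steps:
N(a) = 2 - 8*a (N(a) = 2 - (7*a + a) = 2 - 8*a)
(N(X) + Y)**2 = ((2 - 8*4) + 32)**2 = ((2 - 32) + 32)**2 = (-30 + 32)**2 = 2**2 = 4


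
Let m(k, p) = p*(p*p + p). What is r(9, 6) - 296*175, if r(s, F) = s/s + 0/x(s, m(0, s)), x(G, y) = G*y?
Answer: -51799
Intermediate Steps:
m(k, p) = p*(p + p²) (m(k, p) = p*(p² + p) = p*(p + p²))
r(s, F) = 1 (r(s, F) = s/s + 0/((s*(s²*(1 + s)))) = 1 + 0/((s³*(1 + s))) = 1 + 0*(1/(s³*(1 + s))) = 1 + 0 = 1)
r(9, 6) - 296*175 = 1 - 296*175 = 1 - 51800 = -51799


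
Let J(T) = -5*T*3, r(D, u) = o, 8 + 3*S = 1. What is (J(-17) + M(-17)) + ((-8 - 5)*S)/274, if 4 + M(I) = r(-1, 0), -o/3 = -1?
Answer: 208879/822 ≈ 254.11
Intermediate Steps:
S = -7/3 (S = -8/3 + (1/3)*1 = -8/3 + 1/3 = -7/3 ≈ -2.3333)
o = 3 (o = -3*(-1) = 3)
r(D, u) = 3
J(T) = -15*T
M(I) = -1 (M(I) = -4 + 3 = -1)
(J(-17) + M(-17)) + ((-8 - 5)*S)/274 = (-15*(-17) - 1) + ((-8 - 5)*(-7/3))/274 = (255 - 1) - 13*(-7/3)*(1/274) = 254 + (91/3)*(1/274) = 254 + 91/822 = 208879/822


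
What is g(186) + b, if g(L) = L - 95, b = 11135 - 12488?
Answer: -1262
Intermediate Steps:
b = -1353
g(L) = -95 + L
g(186) + b = (-95 + 186) - 1353 = 91 - 1353 = -1262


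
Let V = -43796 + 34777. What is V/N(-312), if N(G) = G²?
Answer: -9019/97344 ≈ -0.092651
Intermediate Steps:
V = -9019
V/N(-312) = -9019/((-312)²) = -9019/97344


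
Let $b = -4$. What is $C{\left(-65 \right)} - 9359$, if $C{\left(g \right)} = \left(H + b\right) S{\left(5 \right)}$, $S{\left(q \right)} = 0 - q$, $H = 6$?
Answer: $-9369$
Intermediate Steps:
$S{\left(q \right)} = - q$
$C{\left(g \right)} = -10$ ($C{\left(g \right)} = \left(6 - 4\right) \left(\left(-1\right) 5\right) = 2 \left(-5\right) = -10$)
$C{\left(-65 \right)} - 9359 = -10 - 9359 = -9369$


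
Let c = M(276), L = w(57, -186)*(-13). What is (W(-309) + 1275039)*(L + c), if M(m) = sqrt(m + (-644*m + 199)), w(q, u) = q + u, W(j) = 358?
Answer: 2138840769 + 1275397*I*sqrt(177269) ≈ 2.1388e+9 + 5.3698e+8*I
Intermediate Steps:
M(m) = sqrt(199 - 643*m) (M(m) = sqrt(m + (199 - 644*m)) = sqrt(199 - 643*m))
L = 1677 (L = (57 - 186)*(-13) = -129*(-13) = 1677)
c = I*sqrt(177269) (c = sqrt(199 - 643*276) = sqrt(199 - 177468) = sqrt(-177269) = I*sqrt(177269) ≈ 421.03*I)
(W(-309) + 1275039)*(L + c) = (358 + 1275039)*(1677 + I*sqrt(177269)) = 1275397*(1677 + I*sqrt(177269)) = 2138840769 + 1275397*I*sqrt(177269)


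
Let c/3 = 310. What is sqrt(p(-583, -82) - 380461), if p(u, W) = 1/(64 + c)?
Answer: I*sqrt(375909163602)/994 ≈ 616.82*I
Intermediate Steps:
c = 930 (c = 3*310 = 930)
p(u, W) = 1/994 (p(u, W) = 1/(64 + 930) = 1/994)
sqrt(p(-583, -82) - 380461) = sqrt(1/994 - 380461) = sqrt(-378178233/994) = I*sqrt(375909163602)/994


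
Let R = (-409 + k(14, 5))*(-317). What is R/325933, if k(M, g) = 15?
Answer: 124898/325933 ≈ 0.38320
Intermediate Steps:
R = 124898 (R = (-409 + 15)*(-317) = -394*(-317) = 124898)
R/325933 = 124898/325933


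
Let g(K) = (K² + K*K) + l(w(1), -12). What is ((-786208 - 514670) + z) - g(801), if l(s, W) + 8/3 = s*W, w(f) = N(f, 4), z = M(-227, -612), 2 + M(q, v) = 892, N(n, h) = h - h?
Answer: -7749562/3 ≈ -2.5832e+6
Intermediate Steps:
N(n, h) = 0
M(q, v) = 890 (M(q, v) = -2 + 892 = 890)
z = 890
w(f) = 0
l(s, W) = -8/3 + W*s (l(s, W) = -8/3 + s*W = -8/3 + W*s)
g(K) = -8/3 + 2*K² (g(K) = (K² + K*K) + (-8/3 - 12*0) = (K² + K²) + (-8/3 + 0) = 2*K² - 8/3 = -8/3 + 2*K²)
((-786208 - 514670) + z) - g(801) = ((-786208 - 514670) + 890) - (-8/3 + 2*801²) = (-1300878 + 890) - (-8/3 + 2*641601) = -1299988 - (-8/3 + 1283202) = -1299988 - 1*3849598/3 = -1299988 - 3849598/3 = -7749562/3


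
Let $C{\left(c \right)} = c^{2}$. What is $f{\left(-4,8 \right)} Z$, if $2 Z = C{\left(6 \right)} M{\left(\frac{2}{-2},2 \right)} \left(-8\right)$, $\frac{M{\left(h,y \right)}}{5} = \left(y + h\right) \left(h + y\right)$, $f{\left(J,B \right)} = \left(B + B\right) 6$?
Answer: $-69120$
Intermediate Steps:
$f{\left(J,B \right)} = 12 B$ ($f{\left(J,B \right)} = 2 B 6 = 12 B$)
$M{\left(h,y \right)} = 5 \left(h + y\right)^{2}$ ($M{\left(h,y \right)} = 5 \left(y + h\right) \left(h + y\right) = 5 \left(h + y\right) \left(h + y\right) = 5 \left(h + y\right)^{2}$)
$Z = -720$ ($Z = \frac{6^{2} \cdot 5 \left(\frac{2}{-2} + 2\right)^{2} \left(-8\right)}{2} = \frac{36 \cdot 5 \left(2 \left(- \frac{1}{2}\right) + 2\right)^{2} \left(-8\right)}{2} = \frac{36 \cdot 5 \left(-1 + 2\right)^{2} \left(-8\right)}{2} = \frac{36 \cdot 5 \cdot 1^{2} \left(-8\right)}{2} = \frac{36 \cdot 5 \cdot 1 \left(-8\right)}{2} = \frac{36 \cdot 5 \left(-8\right)}{2} = \frac{180 \left(-8\right)}{2} = \frac{1}{2} \left(-1440\right) = -720$)
$f{\left(-4,8 \right)} Z = 12 \cdot 8 \left(-720\right) = 96 \left(-720\right) = -69120$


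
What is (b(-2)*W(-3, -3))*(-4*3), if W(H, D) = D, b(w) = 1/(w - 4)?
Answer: -6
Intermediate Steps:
b(w) = 1/(-4 + w)
(b(-2)*W(-3, -3))*(-4*3) = (-3/(-4 - 2))*(-4*3) = (-3/(-6))*(-12) = -⅙*(-3)*(-12) = (½)*(-12) = -6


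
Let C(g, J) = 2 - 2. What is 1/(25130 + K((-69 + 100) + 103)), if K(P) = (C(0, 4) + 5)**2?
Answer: 1/25155 ≈ 3.9754e-5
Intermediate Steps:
C(g, J) = 0
K(P) = 25 (K(P) = (0 + 5)**2 = 5**2 = 25)
1/(25130 + K((-69 + 100) + 103)) = 1/(25130 + 25) = 1/25155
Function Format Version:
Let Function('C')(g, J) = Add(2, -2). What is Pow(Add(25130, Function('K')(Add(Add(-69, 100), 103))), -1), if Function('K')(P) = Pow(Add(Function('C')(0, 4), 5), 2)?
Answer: Rational(1, 25155) ≈ 3.9754e-5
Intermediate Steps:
Function('C')(g, J) = 0
Function('K')(P) = 25 (Function('K')(P) = Pow(Add(0, 5), 2) = Pow(5, 2) = 25)
Pow(Add(25130, Function('K')(Add(Add(-69, 100), 103))), -1) = Pow(Add(25130, 25), -1) = Pow(25155, -1) = Rational(1, 25155)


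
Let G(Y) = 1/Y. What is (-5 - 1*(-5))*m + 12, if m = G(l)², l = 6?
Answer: 12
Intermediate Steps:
G(Y) = 1/Y
m = 1/36 (m = (1/6)² = (⅙)² = 1/36 ≈ 0.027778)
(-5 - 1*(-5))*m + 12 = (-5 - 1*(-5))*(1/36) + 12 = (-5 + 5)*(1/36) + 12 = 0*(1/36) + 12 = 0 + 12 = 12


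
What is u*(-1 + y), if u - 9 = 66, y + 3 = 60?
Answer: 4200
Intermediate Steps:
y = 57 (y = -3 + 60 = 57)
u = 75 (u = 9 + 66 = 75)
u*(-1 + y) = 75*(-1 + 57) = 75*56 = 4200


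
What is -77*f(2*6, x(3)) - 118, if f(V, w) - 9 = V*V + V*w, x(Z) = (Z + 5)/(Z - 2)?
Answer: -19291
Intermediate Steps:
x(Z) = (5 + Z)/(-2 + Z)
f(V, w) = 9 + V² + V*w (f(V, w) = 9 + (V*V + V*w) = 9 + (V² + V*w) = 9 + V² + V*w)
-77*f(2*6, x(3)) - 118 = -77*(9 + (2*6)² + (2*6)*((5 + 3)/(-2 + 3))) - 118 = -77*(9 + 12² + 12*(8/1)) - 118 = -77*(9 + 144 + 12*(1*8)) - 118 = -77*(9 + 144 + 12*8) - 118 = -77*(9 + 144 + 96) - 118 = -77*249 - 118 = -19173 - 118 = -19291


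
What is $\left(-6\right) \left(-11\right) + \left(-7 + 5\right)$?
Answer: $64$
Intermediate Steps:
$\left(-6\right) \left(-11\right) + \left(-7 + 5\right) = 66 - 2 = 64$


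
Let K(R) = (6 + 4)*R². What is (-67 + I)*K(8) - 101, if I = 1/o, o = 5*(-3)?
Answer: -129071/3 ≈ -43024.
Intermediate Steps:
o = -15
I = -1/15 (I = 1/(-15) = -1/15 ≈ -0.066667)
K(R) = 10*R²
(-67 + I)*K(8) - 101 = (-67 - 1/15)*(10*8²) - 101 = -2012*64/3 - 101 = -1006/15*640 - 101 = -128768/3 - 101 = -129071/3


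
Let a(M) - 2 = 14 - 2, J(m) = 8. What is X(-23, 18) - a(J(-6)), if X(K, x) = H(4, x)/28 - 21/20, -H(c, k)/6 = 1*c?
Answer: -2227/140 ≈ -15.907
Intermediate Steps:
H(c, k) = -6*c
a(M) = 14 (a(M) = 2 + (14 - 2) = 2 + 12 = 14)
X(K, x) = -267/140 (X(K, x) = -6*4/28 - 21/20 = -24*1/28 - 21*1/20 = -6/7 - 21/20 = -267/140)
X(-23, 18) - a(J(-6)) = -267/140 - 1*14 = -267/140 - 14 = -2227/140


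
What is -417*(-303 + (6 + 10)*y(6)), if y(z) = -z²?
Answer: 366543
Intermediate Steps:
-417*(-303 + (6 + 10)*y(6)) = -417*(-303 + (6 + 10)*(-1*6²)) = -417*(-303 + 16*(-1*36)) = -417*(-303 + 16*(-36)) = -417*(-303 - 576) = -417*(-879) = 366543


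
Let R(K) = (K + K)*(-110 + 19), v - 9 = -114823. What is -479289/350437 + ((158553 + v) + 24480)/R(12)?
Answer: -24953228879/765354408 ≈ -32.604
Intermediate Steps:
v = -114814 (v = 9 - 114823 = -114814)
R(K) = -182*K (R(K) = (2*K)*(-91) = -182*K)
-479289/350437 + ((158553 + v) + 24480)/R(12) = -479289/350437 + ((158553 - 114814) + 24480)/((-182*12)) = -479289*1/350437 + (43739 + 24480)/(-2184) = -479289/350437 + 68219*(-1/2184) = -479289/350437 - 68219/2184 = -24953228879/765354408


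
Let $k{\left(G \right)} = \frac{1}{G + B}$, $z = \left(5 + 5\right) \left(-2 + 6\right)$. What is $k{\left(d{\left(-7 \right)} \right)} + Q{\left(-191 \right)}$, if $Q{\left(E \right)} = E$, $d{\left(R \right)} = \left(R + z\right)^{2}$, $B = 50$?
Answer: $- \frac{217548}{1139} \approx -191.0$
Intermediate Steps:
$z = 40$ ($z = 10 \cdot 4 = 40$)
$d{\left(R \right)} = \left(40 + R\right)^{2}$ ($d{\left(R \right)} = \left(R + 40\right)^{2} = \left(40 + R\right)^{2}$)
$k{\left(G \right)} = \frac{1}{50 + G}$ ($k{\left(G \right)} = \frac{1}{G + 50} = \frac{1}{50 + G}$)
$k{\left(d{\left(-7 \right)} \right)} + Q{\left(-191 \right)} = \frac{1}{50 + \left(40 - 7\right)^{2}} - 191 = \frac{1}{50 + 33^{2}} - 191 = \frac{1}{50 + 1089} - 191 = \frac{1}{1139} - 191 = - \frac{217548}{1139}$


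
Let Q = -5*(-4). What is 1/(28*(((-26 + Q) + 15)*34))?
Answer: 1/8568 ≈ 0.00011671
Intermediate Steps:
Q = 20
1/(28*(((-26 + Q) + 15)*34)) = 1/(28*(((-26 + 20) + 15)*34)) = 1/(28*((-6 + 15)*34)) = 1/(28*(9*34)) = 1/(28*306) = 1/8568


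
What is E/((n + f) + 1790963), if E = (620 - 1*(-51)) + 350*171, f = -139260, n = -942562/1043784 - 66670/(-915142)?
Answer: 14452574837616972/394430845803848765 ≈ 0.036642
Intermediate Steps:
n = -198247248631/238802644332 (n = -942562*1/1043784 - 66670*(-1/915142) = -471281/521892 + 33335/457571 = -198247248631/238802644332 ≈ -0.83017)
E = 60521 (E = (620 + 51) + 59850 = 671 + 59850 = 60521)
E/((n + f) + 1790963) = 60521/((-198247248631/238802644332 - 139260) + 1790963) = 60521/(-33255854496922951/238802644332 + 1790963) = 60521/(394430845803848765/238802644332) = 60521*(238802644332/394430845803848765) = 14452574837616972/394430845803848765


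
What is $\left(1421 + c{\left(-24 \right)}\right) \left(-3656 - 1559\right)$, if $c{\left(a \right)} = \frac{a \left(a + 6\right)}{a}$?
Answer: $-7316645$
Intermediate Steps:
$c{\left(a \right)} = 6 + a$ ($c{\left(a \right)} = \frac{a \left(6 + a\right)}{a} = 6 + a$)
$\left(1421 + c{\left(-24 \right)}\right) \left(-3656 - 1559\right) = \left(1421 + \left(6 - 24\right)\right) \left(-3656 - 1559\right) = \left(1421 - 18\right) \left(-5215\right) = 1403 \left(-5215\right) = -7316645$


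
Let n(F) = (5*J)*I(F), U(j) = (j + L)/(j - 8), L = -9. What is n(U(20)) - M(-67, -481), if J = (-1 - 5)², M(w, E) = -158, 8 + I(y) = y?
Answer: -1117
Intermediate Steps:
I(y) = -8 + y
U(j) = (-9 + j)/(-8 + j) (U(j) = (j - 9)/(j - 8) = (-9 + j)/(-8 + j))
J = 36 (J = (-6)² = 36)
n(F) = -1440 + 180*F (n(F) = (5*36)*(-8 + F) = 180*(-8 + F) = -1440 + 180*F)
n(U(20)) - M(-67, -481) = (-1440 + 180*((-9 + 20)/(-8 + 20))) - 1*(-158) = (-1440 + 180*(11/12)) + 158 = (-1440 + 165) + 158 = -1275 + 158 = -1117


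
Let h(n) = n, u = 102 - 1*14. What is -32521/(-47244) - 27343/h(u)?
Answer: -322232711/1039368 ≈ -310.03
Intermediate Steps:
u = 88 (u = 102 - 14 = 88)
-32521/(-47244) - 27343/h(u) = -32521/(-47244) - 27343/88 = -32521*(-1/47244) - 27343*1/88 = 32521/47244 - 27343/88 = -322232711/1039368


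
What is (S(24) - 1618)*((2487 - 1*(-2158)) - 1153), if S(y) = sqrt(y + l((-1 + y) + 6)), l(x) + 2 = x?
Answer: -5650056 + 3492*sqrt(51) ≈ -5.6251e+6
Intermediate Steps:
l(x) = -2 + x
S(y) = sqrt(3 + 2*y) (S(y) = sqrt(y + (-2 + ((-1 + y) + 6))) = sqrt(y + (-2 + (5 + y))) = sqrt(y + (3 + y)) = sqrt(3 + 2*y))
(S(24) - 1618)*((2487 - 1*(-2158)) - 1153) = (sqrt(3 + 2*24) - 1618)*((2487 - 1*(-2158)) - 1153) = (sqrt(3 + 48) - 1618)*((2487 + 2158) - 1153) = (sqrt(51) - 1618)*(4645 - 1153) = (-1618 + sqrt(51))*3492 = -5650056 + 3492*sqrt(51)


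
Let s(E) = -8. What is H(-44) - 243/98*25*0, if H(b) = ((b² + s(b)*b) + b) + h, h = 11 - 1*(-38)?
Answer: 2293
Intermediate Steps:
h = 49 (h = 11 + 38 = 49)
H(b) = 49 + b² - 7*b (H(b) = ((b² - 8*b) + b) + 49 = (b² - 7*b) + 49 = 49 + b² - 7*b)
H(-44) - 243/98*25*0 = (49 + (-44)² - 7*(-44)) - 243/98*25*0 = (49 + 1936 + 308) - 243*(1/98)*0 = 2293 - 243*0/98 = 2293 - 1*0 = 2293 + 0 = 2293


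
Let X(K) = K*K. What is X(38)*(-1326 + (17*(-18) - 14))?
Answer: -2376824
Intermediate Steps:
X(K) = K²
X(38)*(-1326 + (17*(-18) - 14)) = 38²*(-1326 + (17*(-18) - 14)) = 1444*(-1326 + (-306 - 14)) = 1444*(-1326 - 320) = 1444*(-1646) = -2376824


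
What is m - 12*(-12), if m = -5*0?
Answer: 144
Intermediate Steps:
m = 0
m - 12*(-12) = 0 - 12*(-12) = 0 + 144 = 144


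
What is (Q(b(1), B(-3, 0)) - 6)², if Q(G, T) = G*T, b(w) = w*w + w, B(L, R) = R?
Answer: 36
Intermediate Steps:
b(w) = w + w² (b(w) = w² + w = w + w²)
(Q(b(1), B(-3, 0)) - 6)² = ((1*(1 + 1))*0 - 6)² = ((1*2)*0 - 6)² = (2*0 - 6)² = (0 - 6)² = (-6)² = 36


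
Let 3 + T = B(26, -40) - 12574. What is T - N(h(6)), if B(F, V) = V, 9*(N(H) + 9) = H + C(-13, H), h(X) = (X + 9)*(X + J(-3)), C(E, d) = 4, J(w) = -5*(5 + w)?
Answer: -113416/9 ≈ -12602.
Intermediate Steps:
J(w) = -25 - 5*w
h(X) = (-10 + X)*(9 + X) (h(X) = (X + 9)*(X + (-25 - 5*(-3))) = (9 + X)*(X + (-25 + 15)) = (9 + X)*(X - 10) = (9 + X)*(-10 + X) = (-10 + X)*(9 + X))
N(H) = -77/9 + H/9 (N(H) = -9 + (H + 4)/9 = -9 + (4 + H)/9 = -9 + (4/9 + H/9) = -77/9 + H/9)
T = -12617 (T = -3 + (-40 - 12574) = -3 - 12614 = -12617)
T - N(h(6)) = -12617 - (-77/9 + (-90 + 6² - 1*6)/9) = -12617 - (-77/9 + (-90 + 36 - 6)/9) = -12617 - (-77/9 + (⅑)*(-60)) = -12617 - (-77/9 - 20/3) = -12617 - 1*(-137/9) = -12617 + 137/9 = -113416/9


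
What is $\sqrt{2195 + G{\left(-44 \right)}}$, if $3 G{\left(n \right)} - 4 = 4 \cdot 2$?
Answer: $\sqrt{2199} \approx 46.893$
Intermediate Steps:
$G{\left(n \right)} = 4$ ($G{\left(n \right)} = \frac{4}{3} + \frac{4 \cdot 2}{3} = \frac{4}{3} + \frac{1}{3} \cdot 8 = \frac{4}{3} + \frac{8}{3} = 4$)
$\sqrt{2195 + G{\left(-44 \right)}} = \sqrt{2195 + 4} = \sqrt{2199}$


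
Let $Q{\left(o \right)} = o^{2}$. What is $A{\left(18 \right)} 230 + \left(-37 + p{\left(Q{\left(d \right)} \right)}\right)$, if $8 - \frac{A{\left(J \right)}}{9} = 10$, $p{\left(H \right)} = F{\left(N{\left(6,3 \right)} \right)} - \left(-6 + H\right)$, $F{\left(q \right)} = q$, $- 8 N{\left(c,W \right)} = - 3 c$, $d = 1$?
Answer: $- \frac{16679}{4} \approx -4169.8$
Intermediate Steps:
$N{\left(c,W \right)} = \frac{3 c}{8}$ ($N{\left(c,W \right)} = - \frac{\left(-3\right) c}{8} = \frac{3 c}{8}$)
$p{\left(H \right)} = \frac{33}{4} - H$ ($p{\left(H \right)} = \frac{3}{8} \cdot 6 - \left(-6 + H\right) = \frac{9}{4} - \left(-6 + H\right) = \frac{33}{4} - H$)
$A{\left(J \right)} = -18$ ($A{\left(J \right)} = 72 - 90 = -18$)
$A{\left(18 \right)} 230 + \left(-37 + p{\left(Q{\left(d \right)} \right)}\right) = \left(-18\right) 230 + \left(-37 + \left(\frac{33}{4} - 1^{2}\right)\right) = -4140 + \left(-37 + \left(\frac{33}{4} - 1\right)\right) = -4140 + \left(-37 + \frac{29}{4}\right) = -4140 - \frac{119}{4} = - \frac{16679}{4}$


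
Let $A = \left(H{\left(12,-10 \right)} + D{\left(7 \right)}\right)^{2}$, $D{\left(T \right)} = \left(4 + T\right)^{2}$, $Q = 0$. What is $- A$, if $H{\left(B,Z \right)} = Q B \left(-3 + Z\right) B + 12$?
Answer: $-17689$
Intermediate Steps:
$H{\left(B,Z \right)} = 12$ ($H{\left(B,Z \right)} = 0 B \left(-3 + Z\right) B + 12 = 0 \left(-3 + Z\right) B + 12 = 0 B + 12 = 0 + 12 = 12$)
$A = 17689$ ($A = \left(12 + \left(4 + 7\right)^{2}\right)^{2} = \left(12 + 11^{2}\right)^{2} = \left(12 + 121\right)^{2} = 133^{2} = 17689$)
$- A = \left(-1\right) 17689 = -17689$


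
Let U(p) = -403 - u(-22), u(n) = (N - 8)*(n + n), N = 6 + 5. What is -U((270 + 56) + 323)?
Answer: 271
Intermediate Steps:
N = 11
u(n) = 6*n (u(n) = (11 - 8)*(n + n) = 3*(2*n) = 6*n)
U(p) = -271 (U(p) = -403 - 6*(-22) = -403 - 1*(-132) = -403 + 132 = -271)
-U((270 + 56) + 323) = -1*(-271) = 271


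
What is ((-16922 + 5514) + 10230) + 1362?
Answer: 184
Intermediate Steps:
((-16922 + 5514) + 10230) + 1362 = (-11408 + 10230) + 1362 = -1178 + 1362 = 184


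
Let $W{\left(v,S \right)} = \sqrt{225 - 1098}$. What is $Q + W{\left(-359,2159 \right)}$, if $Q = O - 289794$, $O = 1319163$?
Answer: $1029369 + 3 i \sqrt{97} \approx 1.0294 \cdot 10^{6} + 29.547 i$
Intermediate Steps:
$W{\left(v,S \right)} = 3 i \sqrt{97}$ ($W{\left(v,S \right)} = \sqrt{-873} = 3 i \sqrt{97}$)
$Q = 1029369$ ($Q = 1319163 - 289794 = 1029369$)
$Q + W{\left(-359,2159 \right)} = 1029369 + 3 i \sqrt{97}$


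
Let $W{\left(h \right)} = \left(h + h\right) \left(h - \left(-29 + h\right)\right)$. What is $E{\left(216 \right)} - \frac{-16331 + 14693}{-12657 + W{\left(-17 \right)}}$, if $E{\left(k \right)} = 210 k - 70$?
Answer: $\frac{88269976}{1949} \approx 45290.0$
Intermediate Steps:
$W{\left(h \right)} = 58 h$ ($W{\left(h \right)} = 2 h 29 = 58 h$)
$E{\left(k \right)} = -70 + 210 k$
$E{\left(216 \right)} - \frac{-16331 + 14693}{-12657 + W{\left(-17 \right)}} = \left(-70 + 210 \cdot 216\right) - \frac{-16331 + 14693}{-12657 + 58 \left(-17\right)} = \left(-70 + 45360\right) - - \frac{1638}{-12657 - 986} = 45290 - - \frac{1638}{-13643} = 45290 - \left(-1638\right) \left(- \frac{1}{13643}\right) = 45290 - \frac{234}{1949} = \frac{88269976}{1949}$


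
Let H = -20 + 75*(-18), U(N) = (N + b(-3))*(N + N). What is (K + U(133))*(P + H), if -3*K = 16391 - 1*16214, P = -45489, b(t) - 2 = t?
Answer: -1642548527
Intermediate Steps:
b(t) = 2 + t
U(N) = 2*N*(-1 + N) (U(N) = (N + (2 - 3))*(N + N) = (N - 1)*(2*N) = (-1 + N)*(2*N) = 2*N*(-1 + N))
H = -1370 (H = -20 - 1350 = -1370)
K = -59 (K = -(16391 - 1*16214)/3 = -(16391 - 16214)/3 = -1/3*177 = -59)
(K + U(133))*(P + H) = (-59 + 2*133*(-1 + 133))*(-45489 - 1370) = (-59 + 2*133*132)*(-46859) = (-59 + 35112)*(-46859) = 35053*(-46859) = -1642548527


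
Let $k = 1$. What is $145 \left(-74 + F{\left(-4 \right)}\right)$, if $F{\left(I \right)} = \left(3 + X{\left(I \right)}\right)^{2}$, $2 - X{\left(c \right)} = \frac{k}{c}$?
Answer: $- \frac{107735}{16} \approx -6733.4$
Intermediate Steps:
$X{\left(c \right)} = 2 - \frac{1}{c}$ ($X{\left(c \right)} = 2 - 1 \frac{1}{c} = 2 - \frac{1}{c}$)
$F{\left(I \right)} = \left(5 - \frac{1}{I}\right)^{2}$ ($F{\left(I \right)} = \left(3 + \left(2 - \frac{1}{I}\right)\right)^{2} = \left(5 - \frac{1}{I}\right)^{2}$)
$145 \left(-74 + F{\left(-4 \right)}\right) = 145 \left(-74 + \frac{\left(-1 + 5 \left(-4\right)\right)^{2}}{16}\right) = 145 \left(-74 + \frac{\left(-1 - 20\right)^{2}}{16}\right) = 145 \left(-74 + \frac{\left(-21\right)^{2}}{16}\right) = 145 \left(-74 + \frac{1}{16} \cdot 441\right) = 145 \left(-74 + \frac{441}{16}\right) = 145 \left(- \frac{743}{16}\right) = - \frac{107735}{16}$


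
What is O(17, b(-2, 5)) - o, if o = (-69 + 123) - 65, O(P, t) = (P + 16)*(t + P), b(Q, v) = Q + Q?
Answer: 440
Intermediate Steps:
b(Q, v) = 2*Q
O(P, t) = (16 + P)*(P + t)
o = -11 (o = 54 - 65 = -11)
O(17, b(-2, 5)) - o = (17² + 16*17 + 16*(2*(-2)) + 17*(2*(-2))) - 1*(-11) = (289 + 272 + 16*(-4) + 17*(-4)) + 11 = (289 + 272 - 64 - 68) + 11 = 429 + 11 = 440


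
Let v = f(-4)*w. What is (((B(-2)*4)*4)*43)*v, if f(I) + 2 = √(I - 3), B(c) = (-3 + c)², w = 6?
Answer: -206400 + 103200*I*√7 ≈ -2.064e+5 + 2.7304e+5*I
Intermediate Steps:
f(I) = -2 + √(-3 + I) (f(I) = -2 + √(I - 3) = -2 + √(-3 + I))
v = -12 + 6*I*√7 (v = (-2 + √(-3 - 4))*6 = (-2 + √(-7))*6 = (-2 + I*√7)*6 = -12 + 6*I*√7 ≈ -12.0 + 15.875*I)
(((B(-2)*4)*4)*43)*v = ((((-3 - 2)²*4)*4)*43)*(-12 + 6*I*√7) = ((((-5)²*4)*4)*43)*(-12 + 6*I*√7) = (((25*4)*4)*43)*(-12 + 6*I*√7) = ((100*4)*43)*(-12 + 6*I*√7) = (400*43)*(-12 + 6*I*√7) = 17200*(-12 + 6*I*√7) = -206400 + 103200*I*√7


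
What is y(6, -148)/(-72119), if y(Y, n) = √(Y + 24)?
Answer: -√30/72119 ≈ -7.5947e-5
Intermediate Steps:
y(Y, n) = √(24 + Y)
y(6, -148)/(-72119) = √(24 + 6)/(-72119) = √30*(-1/72119) = -√30/72119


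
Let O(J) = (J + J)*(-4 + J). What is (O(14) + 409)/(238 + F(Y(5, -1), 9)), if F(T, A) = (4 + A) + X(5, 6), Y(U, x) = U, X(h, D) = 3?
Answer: 689/254 ≈ 2.7126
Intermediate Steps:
O(J) = 2*J*(-4 + J) (O(J) = (2*J)*(-4 + J) = 2*J*(-4 + J))
F(T, A) = 7 + A (F(T, A) = (4 + A) + 3 = 7 + A)
(O(14) + 409)/(238 + F(Y(5, -1), 9)) = (2*14*(-4 + 14) + 409)/(238 + (7 + 9)) = (2*14*10 + 409)/(238 + 16) = (280 + 409)/254 = 689*(1/254) = 689/254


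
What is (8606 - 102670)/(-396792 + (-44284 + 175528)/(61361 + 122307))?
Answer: 4319136688/18219465453 ≈ 0.23706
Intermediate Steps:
(8606 - 102670)/(-396792 + (-44284 + 175528)/(61361 + 122307)) = -94064/(-396792 + 131244/183668) = -94064/(-396792 + 131244*(1/183668)) = -94064/(-396792 + 32811/45917) = -94064/(-18219465453/45917) = -94064*(-45917/18219465453) = 4319136688/18219465453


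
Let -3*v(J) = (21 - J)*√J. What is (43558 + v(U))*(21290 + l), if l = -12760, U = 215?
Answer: 371549740 + 1654820*√215/3 ≈ 3.7964e+8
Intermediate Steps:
v(J) = -√J*(21 - J)/3 (v(J) = -(21 - J)*√J/3 = -√J*(21 - J)/3)
(43558 + v(U))*(21290 + l) = (43558 + √215*(-21 + 215)/3)*(21290 - 12760) = (43558 + (⅓)*√215*194)*8530 = (43558 + 194*√215/3)*8530 = 371549740 + 1654820*√215/3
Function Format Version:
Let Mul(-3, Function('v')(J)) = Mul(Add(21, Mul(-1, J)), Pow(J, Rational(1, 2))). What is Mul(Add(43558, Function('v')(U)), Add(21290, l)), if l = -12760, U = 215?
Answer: Add(371549740, Mul(Rational(1654820, 3), Pow(215, Rational(1, 2)))) ≈ 3.7964e+8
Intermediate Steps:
Function('v')(J) = Mul(Rational(-1, 3), Pow(J, Rational(1, 2)), Add(21, Mul(-1, J))) (Function('v')(J) = Mul(Rational(-1, 3), Mul(Add(21, Mul(-1, J)), Pow(J, Rational(1, 2)))) = Mul(Rational(-1, 3), Mul(Pow(J, Rational(1, 2)), Add(21, Mul(-1, J)))) = Mul(Rational(-1, 3), Pow(J, Rational(1, 2)), Add(21, Mul(-1, J))))
Mul(Add(43558, Function('v')(U)), Add(21290, l)) = Mul(Add(43558, Mul(Rational(1, 3), Pow(215, Rational(1, 2)), Add(-21, 215))), Add(21290, -12760)) = Mul(Add(43558, Mul(Rational(1, 3), Pow(215, Rational(1, 2)), 194)), 8530) = Mul(Add(43558, Mul(Rational(194, 3), Pow(215, Rational(1, 2)))), 8530) = Add(371549740, Mul(Rational(1654820, 3), Pow(215, Rational(1, 2))))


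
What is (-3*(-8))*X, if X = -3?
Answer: -72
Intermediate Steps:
(-3*(-8))*X = -3*(-8)*(-3) = 24*(-3) = -72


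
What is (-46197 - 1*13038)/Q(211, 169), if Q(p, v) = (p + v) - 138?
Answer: -5385/22 ≈ -244.77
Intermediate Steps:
Q(p, v) = -138 + p + v
(-46197 - 1*13038)/Q(211, 169) = (-46197 - 1*13038)/(-138 + 211 + 169) = (-46197 - 13038)/242 = -59235*1/242 = -5385/22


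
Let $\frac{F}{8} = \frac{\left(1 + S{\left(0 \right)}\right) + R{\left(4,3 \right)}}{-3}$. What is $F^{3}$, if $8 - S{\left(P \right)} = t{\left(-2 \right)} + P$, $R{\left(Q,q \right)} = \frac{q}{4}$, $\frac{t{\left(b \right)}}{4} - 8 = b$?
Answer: $54872$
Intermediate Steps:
$t{\left(b \right)} = 32 + 4 b$
$R{\left(Q,q \right)} = \frac{q}{4}$ ($R{\left(Q,q \right)} = q \frac{1}{4} = \frac{q}{4}$)
$S{\left(P \right)} = -16 - P$ ($S{\left(P \right)} = 8 - \left(\left(32 + 4 \left(-2\right)\right) + P\right) = 8 - \left(\left(32 - 8\right) + P\right) = 8 - \left(24 + P\right) = -16 - P$)
$F = 38$ ($F = 8 \frac{\left(1 - 16\right) + \frac{1}{4} \cdot 3}{-3} = 8 \left(\left(1 + \left(-16 + 0\right)\right) + \frac{3}{4}\right) \left(- \frac{1}{3}\right) = 8 \left(\left(1 - 16\right) + \frac{3}{4}\right) \left(- \frac{1}{3}\right) = 8 \left(-15 + \frac{3}{4}\right) \left(- \frac{1}{3}\right) = 8 \left(\left(- \frac{57}{4}\right) \left(- \frac{1}{3}\right)\right) = 8 \cdot \frac{19}{4} = 38$)
$F^{3} = 38^{3} = 54872$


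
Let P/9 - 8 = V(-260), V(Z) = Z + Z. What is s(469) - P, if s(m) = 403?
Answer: 5011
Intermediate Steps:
V(Z) = 2*Z
P = -4608 (P = 72 + 9*(2*(-260)) = 72 + 9*(-520) = 72 - 4680 = -4608)
s(469) - P = 403 - 1*(-4608) = 403 + 4608 = 5011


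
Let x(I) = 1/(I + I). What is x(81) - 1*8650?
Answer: -1401299/162 ≈ -8650.0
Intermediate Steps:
x(I) = 1/(2*I)
x(81) - 1*8650 = (1/2)/81 - 1*8650 = (1/2)*(1/81) - 8650 = 1/162 - 8650 = -1401299/162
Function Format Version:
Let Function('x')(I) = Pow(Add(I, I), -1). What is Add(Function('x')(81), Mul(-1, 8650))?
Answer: Rational(-1401299, 162) ≈ -8650.0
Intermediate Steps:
Function('x')(I) = Mul(Rational(1, 2), Pow(I, -1)) (Function('x')(I) = Pow(Mul(2, I), -1) = Mul(Rational(1, 2), Pow(I, -1)))
Add(Function('x')(81), Mul(-1, 8650)) = Add(Mul(Rational(1, 2), Pow(81, -1)), Mul(-1, 8650)) = Add(Mul(Rational(1, 2), Rational(1, 81)), -8650) = Add(Rational(1, 162), -8650) = Rational(-1401299, 162)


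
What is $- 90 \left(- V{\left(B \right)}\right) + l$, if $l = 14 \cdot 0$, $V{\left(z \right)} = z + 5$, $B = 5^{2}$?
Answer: $2700$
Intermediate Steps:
$B = 25$
$V{\left(z \right)} = 5 + z$
$l = 0$
$- 90 \left(- V{\left(B \right)}\right) + l = - 90 \left(- (5 + 25)\right) + 0 = - 90 \left(\left(-1\right) 30\right) + 0 = \left(-90\right) \left(-30\right) + 0 = 2700 + 0 = 2700$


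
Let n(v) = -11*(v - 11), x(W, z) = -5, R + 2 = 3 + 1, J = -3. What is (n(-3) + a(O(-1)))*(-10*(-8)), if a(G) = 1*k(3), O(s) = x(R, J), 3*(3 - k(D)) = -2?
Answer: 37840/3 ≈ 12613.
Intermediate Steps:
R = 2 (R = -2 + (3 + 1) = -2 + 4 = 2)
k(D) = 11/3 (k(D) = 3 - ⅓*(-2) = 3 + ⅔ = 11/3)
O(s) = -5
a(G) = 11/3 (a(G) = 1*(11/3) = 11/3)
n(v) = 121 - 11*v (n(v) = -11*(-11 + v) = 121 - 11*v)
(n(-3) + a(O(-1)))*(-10*(-8)) = ((121 - 11*(-3)) + 11/3)*(-10*(-8)) = ((121 + 33) + 11/3)*80 = (154 + 11/3)*80 = (473/3)*80 = 37840/3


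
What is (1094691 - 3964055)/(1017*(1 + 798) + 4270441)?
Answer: -717341/1270756 ≈ -0.56450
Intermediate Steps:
(1094691 - 3964055)/(1017*(1 + 798) + 4270441) = -2869364/(1017*799 + 4270441) = -2869364/(812583 + 4270441) = -2869364/5083024 = -2869364*1/5083024 = -717341/1270756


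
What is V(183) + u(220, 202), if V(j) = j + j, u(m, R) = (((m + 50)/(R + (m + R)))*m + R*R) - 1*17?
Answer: 1072453/26 ≈ 41248.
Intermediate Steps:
u(m, R) = -17 + R**2 + m*(50 + m)/(m + 2*R) (u(m, R) = (((50 + m)/(R + (R + m)))*m + R**2) - 17 = (((50 + m)/(m + 2*R))*m + R**2) - 17 = (m*(50 + m)/(m + 2*R) + R**2) - 17 = (R**2 + m*(50 + m)/(m + 2*R)) - 17 = -17 + R**2 + m*(50 + m)/(m + 2*R))
V(j) = 2*j
V(183) + u(220, 202) = 2*183 + (220**2 - 34*202 + 2*202**3 + 33*220 + 220*202**2)/(220 + 2*202) = 366 + (48400 - 6868 + 2*8242408 + 7260 + 220*40804)/(220 + 404) = 366 + (48400 - 6868 + 16484816 + 7260 + 8976880)/624 = 366 + (1/624)*25510488 = 366 + 1062937/26 = 1072453/26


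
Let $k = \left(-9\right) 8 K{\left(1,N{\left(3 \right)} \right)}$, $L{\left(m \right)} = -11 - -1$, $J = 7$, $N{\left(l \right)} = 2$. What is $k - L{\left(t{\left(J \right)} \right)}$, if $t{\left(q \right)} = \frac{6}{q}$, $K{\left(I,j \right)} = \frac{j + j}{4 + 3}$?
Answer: $- \frac{218}{7} \approx -31.143$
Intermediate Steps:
$K{\left(I,j \right)} = \frac{2 j}{7}$
$L{\left(m \right)} = -10$ ($L{\left(m \right)} = -11 + 1 = -10$)
$k = - \frac{288}{7}$ ($k = \left(-9\right) 8 \cdot \frac{2}{7} \cdot 2 = \left(-72\right) \frac{4}{7} = - \frac{288}{7} \approx -41.143$)
$k - L{\left(t{\left(J \right)} \right)} = - \frac{288}{7} - -10 = - \frac{288}{7} + 10 = - \frac{218}{7}$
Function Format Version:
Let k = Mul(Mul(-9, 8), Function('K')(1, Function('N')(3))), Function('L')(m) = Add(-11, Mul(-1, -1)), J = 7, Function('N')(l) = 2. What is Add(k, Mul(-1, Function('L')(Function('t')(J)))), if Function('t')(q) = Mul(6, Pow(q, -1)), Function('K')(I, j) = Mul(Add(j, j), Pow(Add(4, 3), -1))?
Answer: Rational(-218, 7) ≈ -31.143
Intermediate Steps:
Function('K')(I, j) = Mul(Rational(2, 7), j) (Function('K')(I, j) = Mul(Mul(2, j), Pow(7, -1)) = Mul(Mul(2, j), Rational(1, 7)) = Mul(Rational(2, 7), j))
Function('L')(m) = -10 (Function('L')(m) = Add(-11, 1) = -10)
k = Rational(-288, 7) (k = Mul(Mul(-9, 8), Mul(Rational(2, 7), 2)) = Mul(-72, Rational(4, 7)) = Rational(-288, 7) ≈ -41.143)
Add(k, Mul(-1, Function('L')(Function('t')(J)))) = Add(Rational(-288, 7), Mul(-1, -10)) = Add(Rational(-288, 7), 10) = Rational(-218, 7)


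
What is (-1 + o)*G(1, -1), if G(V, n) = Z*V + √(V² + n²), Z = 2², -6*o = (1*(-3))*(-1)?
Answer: -6 - 3*√2/2 ≈ -8.1213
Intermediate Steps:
o = -½ (o = -1*(-3)*(-1)/6 = -(-1)*(-1)/2 = -⅙*3 = -½ ≈ -0.50000)
Z = 4
G(V, n) = √(V² + n²) + 4*V (G(V, n) = 4*V + √(V² + n²) = √(V² + n²) + 4*V)
(-1 + o)*G(1, -1) = (-1 - ½)*(√(1² + (-1)²) + 4*1) = -3*(√(1 + 1) + 4)/2 = -3*(√2 + 4)/2 = -3*(4 + √2)/2 = -6 - 3*√2/2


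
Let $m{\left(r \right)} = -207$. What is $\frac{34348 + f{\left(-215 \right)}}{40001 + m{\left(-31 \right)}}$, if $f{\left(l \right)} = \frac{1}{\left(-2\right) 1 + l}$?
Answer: $\frac{7453515}{8635298} \approx 0.86314$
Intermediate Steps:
$f{\left(l \right)} = \frac{1}{-2 + l}$
$\frac{34348 + f{\left(-215 \right)}}{40001 + m{\left(-31 \right)}} = \frac{34348 + \frac{1}{-2 - 215}}{40001 - 207} = \frac{34348 + \frac{1}{-217}}{39794} = \left(34348 - \frac{1}{217}\right) \frac{1}{39794} = \frac{7453515}{217} \cdot \frac{1}{39794} = \frac{7453515}{8635298}$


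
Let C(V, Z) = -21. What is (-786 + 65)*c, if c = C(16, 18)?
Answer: 15141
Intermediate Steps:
c = -21
(-786 + 65)*c = (-786 + 65)*(-21) = -721*(-21) = 15141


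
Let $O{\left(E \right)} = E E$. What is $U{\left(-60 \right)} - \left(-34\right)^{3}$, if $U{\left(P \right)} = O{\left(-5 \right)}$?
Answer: $39329$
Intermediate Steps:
$O{\left(E \right)} = E^{2}$
$U{\left(P \right)} = 25$ ($U{\left(P \right)} = \left(-5\right)^{2} = 25$)
$U{\left(-60 \right)} - \left(-34\right)^{3} = 25 - \left(-34\right)^{3} = 25 - -39304 = 25 + 39304 = 39329$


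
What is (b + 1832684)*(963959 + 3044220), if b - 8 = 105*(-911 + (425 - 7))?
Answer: 7138274201933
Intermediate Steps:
b = -51757 (b = 8 + 105*(-911 + (425 - 7)) = 8 + 105*(-911 + 418) = 8 + 105*(-493) = 8 - 51765 = -51757)
(b + 1832684)*(963959 + 3044220) = (-51757 + 1832684)*(963959 + 3044220) = 1780927*4008179 = 7138274201933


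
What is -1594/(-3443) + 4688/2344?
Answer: 8480/3443 ≈ 2.4630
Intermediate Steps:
-1594/(-3443) + 4688/2344 = -1594*(-1/3443) + 4688*(1/2344) = 1594/3443 + 2 = 8480/3443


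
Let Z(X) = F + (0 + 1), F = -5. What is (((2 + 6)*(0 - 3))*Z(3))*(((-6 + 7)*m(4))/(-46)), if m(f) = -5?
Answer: 240/23 ≈ 10.435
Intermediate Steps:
Z(X) = -4 (Z(X) = -5 + (0 + 1) = -5 + 1 = -4)
(((2 + 6)*(0 - 3))*Z(3))*(((-6 + 7)*m(4))/(-46)) = (((2 + 6)*(0 - 3))*(-4))*(((-6 + 7)*(-5))/(-46)) = ((8*(-3))*(-4))*((1*(-5))*(-1/46)) = (-24*(-4))*(-5*(-1/46)) = 96*(5/46) = 240/23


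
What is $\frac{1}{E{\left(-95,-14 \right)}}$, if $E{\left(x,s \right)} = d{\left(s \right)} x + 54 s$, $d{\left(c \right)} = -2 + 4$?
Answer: $- \frac{1}{946} \approx -0.0010571$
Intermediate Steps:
$d{\left(c \right)} = 2$
$E{\left(x,s \right)} = 2 x + 54 s$
$\frac{1}{E{\left(-95,-14 \right)}} = \frac{1}{2 \left(-95\right) + 54 \left(-14\right)} = \frac{1}{-190 - 756} = \frac{1}{-946} = - \frac{1}{946}$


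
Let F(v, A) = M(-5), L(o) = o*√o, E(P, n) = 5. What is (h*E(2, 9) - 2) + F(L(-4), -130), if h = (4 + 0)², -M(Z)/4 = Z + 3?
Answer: 86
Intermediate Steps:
M(Z) = -12 - 4*Z (M(Z) = -4*(Z + 3) = -4*(3 + Z) = -12 - 4*Z)
L(o) = o^(3/2)
F(v, A) = 8 (F(v, A) = -12 - 4*(-5) = -12 + 20 = 8)
h = 16 (h = 4² = 16)
(h*E(2, 9) - 2) + F(L(-4), -130) = (16*5 - 2) + 8 = (80 - 2) + 8 = 78 + 8 = 86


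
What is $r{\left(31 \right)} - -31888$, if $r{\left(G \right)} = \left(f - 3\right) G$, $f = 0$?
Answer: $31795$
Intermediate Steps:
$r{\left(G \right)} = - 3 G$ ($r{\left(G \right)} = \left(0 - 3\right) G = - 3 G$)
$r{\left(31 \right)} - -31888 = \left(-3\right) 31 - -31888 = -93 + 31888 = 31795$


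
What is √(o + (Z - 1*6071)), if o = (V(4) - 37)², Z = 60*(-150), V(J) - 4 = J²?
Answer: I*√14782 ≈ 121.58*I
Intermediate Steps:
V(J) = 4 + J²
Z = -9000
o = 289 (o = ((4 + 4²) - 37)² = ((4 + 16) - 37)² = (20 - 37)² = (-17)² = 289)
√(o + (Z - 1*6071)) = √(289 + (-9000 - 1*6071)) = √(289 + (-9000 - 6071)) = √(289 - 15071) = √(-14782) = I*√14782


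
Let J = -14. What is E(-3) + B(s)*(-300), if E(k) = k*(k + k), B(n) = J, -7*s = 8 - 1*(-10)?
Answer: 4218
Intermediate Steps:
s = -18/7 (s = -(8 - 1*(-10))/7 = -(8 + 10)/7 = -⅐*18 = -18/7 ≈ -2.5714)
B(n) = -14
E(k) = 2*k² (E(k) = k*(2*k) = 2*k²)
E(-3) + B(s)*(-300) = 2*(-3)² - 14*(-300) = 2*9 + 4200 = 18 + 4200 = 4218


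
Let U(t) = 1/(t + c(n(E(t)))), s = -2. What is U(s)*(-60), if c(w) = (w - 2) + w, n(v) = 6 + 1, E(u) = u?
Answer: -6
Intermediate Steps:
n(v) = 7
c(w) = -2 + 2*w (c(w) = (-2 + w) + w = -2 + 2*w)
U(t) = 1/(12 + t) (U(t) = 1/(t + (-2 + 2*7)) = 1/(t + (-2 + 14)) = 1/(t + 12) = 1/(12 + t))
U(s)*(-60) = -60/(12 - 2) = -60/10 = (⅒)*(-60) = -6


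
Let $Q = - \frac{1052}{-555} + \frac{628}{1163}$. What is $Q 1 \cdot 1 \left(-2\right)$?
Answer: $- \frac{3144032}{645465} \approx -4.871$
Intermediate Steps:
$Q = \frac{1572016}{645465}$ ($Q = \left(-1052\right) \left(- \frac{1}{555}\right) + 628 \cdot \frac{1}{1163} = \frac{1052}{555} + \frac{628}{1163} = \frac{1572016}{645465} \approx 2.4355$)
$Q 1 \cdot 1 \left(-2\right) = \frac{1572016 \cdot 1 \cdot 1 \left(-2\right)}{645465} = \frac{1572016 \cdot 1 \left(-2\right)}{645465} = \frac{1572016}{645465} \left(-2\right) = - \frac{3144032}{645465}$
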